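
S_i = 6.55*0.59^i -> [6.55, 3.86, 2.28, 1.35, 0.79]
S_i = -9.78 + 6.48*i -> [-9.78, -3.3, 3.18, 9.66, 16.14]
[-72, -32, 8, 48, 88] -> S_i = -72 + 40*i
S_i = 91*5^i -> [91, 455, 2275, 11375, 56875]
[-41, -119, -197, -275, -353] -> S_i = -41 + -78*i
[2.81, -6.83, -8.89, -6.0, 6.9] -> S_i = Random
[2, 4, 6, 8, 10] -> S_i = 2 + 2*i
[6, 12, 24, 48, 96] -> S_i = 6*2^i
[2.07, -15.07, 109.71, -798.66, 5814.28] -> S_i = 2.07*(-7.28)^i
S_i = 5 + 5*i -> [5, 10, 15, 20, 25]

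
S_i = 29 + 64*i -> [29, 93, 157, 221, 285]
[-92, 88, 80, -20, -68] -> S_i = Random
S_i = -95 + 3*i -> [-95, -92, -89, -86, -83]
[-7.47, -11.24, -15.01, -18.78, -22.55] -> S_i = -7.47 + -3.77*i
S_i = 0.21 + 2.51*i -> [0.21, 2.72, 5.23, 7.74, 10.25]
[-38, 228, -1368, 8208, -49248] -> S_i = -38*-6^i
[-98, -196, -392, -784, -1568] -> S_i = -98*2^i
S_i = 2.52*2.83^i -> [2.52, 7.13, 20.18, 57.12, 161.64]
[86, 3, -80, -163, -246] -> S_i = 86 + -83*i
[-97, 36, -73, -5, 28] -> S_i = Random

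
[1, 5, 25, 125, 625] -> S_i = 1*5^i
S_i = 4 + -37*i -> [4, -33, -70, -107, -144]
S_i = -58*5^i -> [-58, -290, -1450, -7250, -36250]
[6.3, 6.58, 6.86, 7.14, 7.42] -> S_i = 6.30 + 0.28*i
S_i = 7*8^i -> [7, 56, 448, 3584, 28672]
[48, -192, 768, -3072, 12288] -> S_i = 48*-4^i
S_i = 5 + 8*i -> [5, 13, 21, 29, 37]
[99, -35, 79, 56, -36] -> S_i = Random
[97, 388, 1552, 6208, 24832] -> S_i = 97*4^i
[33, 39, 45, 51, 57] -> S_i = 33 + 6*i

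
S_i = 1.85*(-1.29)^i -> [1.85, -2.39, 3.08, -3.97, 5.12]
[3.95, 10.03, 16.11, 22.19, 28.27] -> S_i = 3.95 + 6.08*i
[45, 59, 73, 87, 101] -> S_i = 45 + 14*i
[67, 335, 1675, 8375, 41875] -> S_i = 67*5^i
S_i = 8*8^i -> [8, 64, 512, 4096, 32768]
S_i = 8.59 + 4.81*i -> [8.59, 13.4, 18.21, 23.02, 27.83]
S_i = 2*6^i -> [2, 12, 72, 432, 2592]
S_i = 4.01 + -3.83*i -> [4.01, 0.18, -3.65, -7.48, -11.31]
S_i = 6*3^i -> [6, 18, 54, 162, 486]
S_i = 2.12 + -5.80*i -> [2.12, -3.68, -9.48, -15.28, -21.08]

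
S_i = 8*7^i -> [8, 56, 392, 2744, 19208]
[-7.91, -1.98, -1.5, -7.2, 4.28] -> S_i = Random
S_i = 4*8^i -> [4, 32, 256, 2048, 16384]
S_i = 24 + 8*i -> [24, 32, 40, 48, 56]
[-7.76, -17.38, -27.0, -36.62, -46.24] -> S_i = -7.76 + -9.62*i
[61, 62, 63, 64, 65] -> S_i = 61 + 1*i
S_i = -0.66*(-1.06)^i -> [-0.66, 0.7, -0.74, 0.79, -0.83]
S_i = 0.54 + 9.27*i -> [0.54, 9.81, 19.08, 28.35, 37.62]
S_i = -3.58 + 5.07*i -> [-3.58, 1.49, 6.56, 11.63, 16.7]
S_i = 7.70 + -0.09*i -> [7.7, 7.61, 7.52, 7.43, 7.34]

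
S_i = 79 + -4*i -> [79, 75, 71, 67, 63]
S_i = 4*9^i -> [4, 36, 324, 2916, 26244]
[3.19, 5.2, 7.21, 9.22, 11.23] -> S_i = 3.19 + 2.01*i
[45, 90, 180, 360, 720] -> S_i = 45*2^i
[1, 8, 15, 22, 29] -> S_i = 1 + 7*i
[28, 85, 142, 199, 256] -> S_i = 28 + 57*i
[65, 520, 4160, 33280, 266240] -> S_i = 65*8^i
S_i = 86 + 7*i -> [86, 93, 100, 107, 114]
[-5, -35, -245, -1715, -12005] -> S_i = -5*7^i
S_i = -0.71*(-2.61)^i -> [-0.71, 1.85, -4.84, 12.62, -32.95]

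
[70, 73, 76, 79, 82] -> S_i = 70 + 3*i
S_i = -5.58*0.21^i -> [-5.58, -1.17, -0.25, -0.05, -0.01]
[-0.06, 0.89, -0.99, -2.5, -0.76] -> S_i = Random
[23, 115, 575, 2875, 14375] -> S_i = 23*5^i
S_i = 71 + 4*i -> [71, 75, 79, 83, 87]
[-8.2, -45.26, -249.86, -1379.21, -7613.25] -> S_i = -8.20*5.52^i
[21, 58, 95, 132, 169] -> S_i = 21 + 37*i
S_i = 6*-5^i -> [6, -30, 150, -750, 3750]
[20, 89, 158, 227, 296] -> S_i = 20 + 69*i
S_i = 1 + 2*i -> [1, 3, 5, 7, 9]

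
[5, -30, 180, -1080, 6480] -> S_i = 5*-6^i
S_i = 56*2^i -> [56, 112, 224, 448, 896]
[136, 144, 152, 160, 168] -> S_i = 136 + 8*i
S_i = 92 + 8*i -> [92, 100, 108, 116, 124]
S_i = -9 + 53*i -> [-9, 44, 97, 150, 203]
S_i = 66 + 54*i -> [66, 120, 174, 228, 282]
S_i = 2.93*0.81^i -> [2.93, 2.37, 1.92, 1.56, 1.26]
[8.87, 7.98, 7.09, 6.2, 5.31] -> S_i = 8.87 + -0.89*i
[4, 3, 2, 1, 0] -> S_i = 4 + -1*i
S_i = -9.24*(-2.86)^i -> [-9.24, 26.43, -75.58, 216.16, -618.21]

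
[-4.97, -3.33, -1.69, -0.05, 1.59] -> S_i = -4.97 + 1.64*i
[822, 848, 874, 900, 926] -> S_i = 822 + 26*i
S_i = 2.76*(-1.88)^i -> [2.76, -5.19, 9.75, -18.34, 34.48]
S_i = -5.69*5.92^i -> [-5.69, -33.68, -199.41, -1180.53, -6988.74]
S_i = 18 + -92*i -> [18, -74, -166, -258, -350]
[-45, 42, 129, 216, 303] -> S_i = -45 + 87*i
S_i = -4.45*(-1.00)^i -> [-4.45, 4.45, -4.45, 4.45, -4.45]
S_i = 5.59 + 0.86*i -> [5.59, 6.45, 7.31, 8.17, 9.03]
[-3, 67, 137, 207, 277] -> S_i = -3 + 70*i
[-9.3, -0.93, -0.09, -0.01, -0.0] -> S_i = -9.30*0.10^i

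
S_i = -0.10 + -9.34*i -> [-0.1, -9.44, -18.78, -28.12, -37.46]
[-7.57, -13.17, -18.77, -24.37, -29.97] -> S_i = -7.57 + -5.60*i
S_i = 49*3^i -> [49, 147, 441, 1323, 3969]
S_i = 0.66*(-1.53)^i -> [0.66, -1.01, 1.54, -2.36, 3.62]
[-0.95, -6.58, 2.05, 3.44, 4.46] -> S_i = Random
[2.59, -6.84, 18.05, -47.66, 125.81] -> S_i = 2.59*(-2.64)^i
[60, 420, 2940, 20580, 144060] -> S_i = 60*7^i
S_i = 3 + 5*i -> [3, 8, 13, 18, 23]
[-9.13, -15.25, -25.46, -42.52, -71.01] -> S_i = -9.13*1.67^i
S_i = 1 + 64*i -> [1, 65, 129, 193, 257]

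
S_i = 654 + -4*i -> [654, 650, 646, 642, 638]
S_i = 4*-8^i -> [4, -32, 256, -2048, 16384]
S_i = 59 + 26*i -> [59, 85, 111, 137, 163]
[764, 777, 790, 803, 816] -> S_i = 764 + 13*i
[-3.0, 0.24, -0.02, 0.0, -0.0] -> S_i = -3.00*(-0.08)^i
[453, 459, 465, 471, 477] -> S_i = 453 + 6*i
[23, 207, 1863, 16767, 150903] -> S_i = 23*9^i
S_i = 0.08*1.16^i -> [0.08, 0.09, 0.11, 0.12, 0.14]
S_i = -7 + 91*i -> [-7, 84, 175, 266, 357]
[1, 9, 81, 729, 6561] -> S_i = 1*9^i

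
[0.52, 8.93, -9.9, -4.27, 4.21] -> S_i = Random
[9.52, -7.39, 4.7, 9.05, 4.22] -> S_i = Random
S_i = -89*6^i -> [-89, -534, -3204, -19224, -115344]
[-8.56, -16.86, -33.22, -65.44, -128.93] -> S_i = -8.56*1.97^i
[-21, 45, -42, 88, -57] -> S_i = Random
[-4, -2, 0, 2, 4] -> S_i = -4 + 2*i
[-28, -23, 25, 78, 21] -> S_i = Random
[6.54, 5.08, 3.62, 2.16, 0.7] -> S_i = 6.54 + -1.46*i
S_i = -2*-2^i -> [-2, 4, -8, 16, -32]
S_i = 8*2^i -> [8, 16, 32, 64, 128]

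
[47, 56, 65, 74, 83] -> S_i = 47 + 9*i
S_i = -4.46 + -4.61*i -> [-4.46, -9.07, -13.68, -18.29, -22.9]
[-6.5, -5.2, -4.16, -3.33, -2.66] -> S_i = -6.50*0.80^i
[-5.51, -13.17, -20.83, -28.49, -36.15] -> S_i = -5.51 + -7.66*i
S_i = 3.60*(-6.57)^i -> [3.6, -23.65, 155.39, -1020.94, 6707.55]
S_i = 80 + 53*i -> [80, 133, 186, 239, 292]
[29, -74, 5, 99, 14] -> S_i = Random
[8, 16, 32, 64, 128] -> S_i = 8*2^i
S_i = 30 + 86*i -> [30, 116, 202, 288, 374]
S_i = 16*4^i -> [16, 64, 256, 1024, 4096]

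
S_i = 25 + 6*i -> [25, 31, 37, 43, 49]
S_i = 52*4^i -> [52, 208, 832, 3328, 13312]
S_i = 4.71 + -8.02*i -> [4.71, -3.31, -11.33, -19.35, -27.37]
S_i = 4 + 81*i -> [4, 85, 166, 247, 328]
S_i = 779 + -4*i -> [779, 775, 771, 767, 763]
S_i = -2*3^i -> [-2, -6, -18, -54, -162]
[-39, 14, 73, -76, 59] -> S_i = Random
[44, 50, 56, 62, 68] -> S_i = 44 + 6*i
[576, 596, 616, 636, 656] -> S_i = 576 + 20*i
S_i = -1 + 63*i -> [-1, 62, 125, 188, 251]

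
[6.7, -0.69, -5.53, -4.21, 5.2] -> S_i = Random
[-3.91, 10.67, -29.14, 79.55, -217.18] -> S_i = -3.91*(-2.73)^i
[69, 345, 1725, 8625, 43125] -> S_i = 69*5^i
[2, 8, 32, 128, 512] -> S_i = 2*4^i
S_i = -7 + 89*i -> [-7, 82, 171, 260, 349]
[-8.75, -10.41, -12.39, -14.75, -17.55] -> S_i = -8.75*1.19^i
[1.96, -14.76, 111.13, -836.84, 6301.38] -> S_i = 1.96*(-7.53)^i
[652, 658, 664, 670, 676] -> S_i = 652 + 6*i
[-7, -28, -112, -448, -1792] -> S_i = -7*4^i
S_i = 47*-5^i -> [47, -235, 1175, -5875, 29375]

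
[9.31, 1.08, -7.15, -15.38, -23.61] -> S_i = 9.31 + -8.23*i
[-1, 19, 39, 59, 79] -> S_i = -1 + 20*i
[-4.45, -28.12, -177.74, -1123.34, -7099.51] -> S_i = -4.45*6.32^i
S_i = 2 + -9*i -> [2, -7, -16, -25, -34]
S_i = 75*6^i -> [75, 450, 2700, 16200, 97200]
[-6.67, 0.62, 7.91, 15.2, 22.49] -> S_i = -6.67 + 7.29*i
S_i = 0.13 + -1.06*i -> [0.13, -0.93, -1.99, -3.05, -4.11]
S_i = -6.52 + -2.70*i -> [-6.52, -9.22, -11.92, -14.62, -17.32]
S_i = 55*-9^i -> [55, -495, 4455, -40095, 360855]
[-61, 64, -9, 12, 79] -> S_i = Random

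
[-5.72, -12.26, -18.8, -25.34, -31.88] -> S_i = -5.72 + -6.54*i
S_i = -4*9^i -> [-4, -36, -324, -2916, -26244]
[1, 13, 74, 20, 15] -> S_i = Random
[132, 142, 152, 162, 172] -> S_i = 132 + 10*i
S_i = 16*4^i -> [16, 64, 256, 1024, 4096]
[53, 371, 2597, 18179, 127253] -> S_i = 53*7^i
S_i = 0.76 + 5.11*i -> [0.76, 5.87, 10.98, 16.09, 21.2]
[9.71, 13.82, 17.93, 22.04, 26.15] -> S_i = 9.71 + 4.11*i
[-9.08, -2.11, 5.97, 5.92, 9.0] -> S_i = Random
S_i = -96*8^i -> [-96, -768, -6144, -49152, -393216]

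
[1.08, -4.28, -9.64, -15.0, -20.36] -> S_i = 1.08 + -5.36*i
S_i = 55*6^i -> [55, 330, 1980, 11880, 71280]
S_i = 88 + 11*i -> [88, 99, 110, 121, 132]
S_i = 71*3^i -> [71, 213, 639, 1917, 5751]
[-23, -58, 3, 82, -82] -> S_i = Random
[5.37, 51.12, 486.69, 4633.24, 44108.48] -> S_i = 5.37*9.52^i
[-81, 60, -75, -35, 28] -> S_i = Random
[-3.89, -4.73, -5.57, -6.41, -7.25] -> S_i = -3.89 + -0.84*i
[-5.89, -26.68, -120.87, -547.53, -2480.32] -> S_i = -5.89*4.53^i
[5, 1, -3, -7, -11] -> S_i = 5 + -4*i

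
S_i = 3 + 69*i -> [3, 72, 141, 210, 279]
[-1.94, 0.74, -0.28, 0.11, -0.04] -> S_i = -1.94*(-0.38)^i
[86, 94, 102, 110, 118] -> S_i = 86 + 8*i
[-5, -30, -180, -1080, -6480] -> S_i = -5*6^i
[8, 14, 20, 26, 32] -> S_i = 8 + 6*i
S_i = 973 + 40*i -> [973, 1013, 1053, 1093, 1133]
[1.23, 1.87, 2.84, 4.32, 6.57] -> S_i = 1.23*1.52^i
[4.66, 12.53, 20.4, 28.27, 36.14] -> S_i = 4.66 + 7.87*i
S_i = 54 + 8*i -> [54, 62, 70, 78, 86]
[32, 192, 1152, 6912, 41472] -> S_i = 32*6^i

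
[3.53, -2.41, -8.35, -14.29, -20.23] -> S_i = 3.53 + -5.94*i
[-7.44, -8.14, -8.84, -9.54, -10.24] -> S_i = -7.44 + -0.70*i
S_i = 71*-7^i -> [71, -497, 3479, -24353, 170471]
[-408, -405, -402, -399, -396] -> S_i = -408 + 3*i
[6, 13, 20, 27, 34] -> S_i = 6 + 7*i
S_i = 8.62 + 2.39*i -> [8.62, 11.01, 13.4, 15.79, 18.18]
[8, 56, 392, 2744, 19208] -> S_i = 8*7^i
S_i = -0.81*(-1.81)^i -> [-0.81, 1.47, -2.65, 4.8, -8.69]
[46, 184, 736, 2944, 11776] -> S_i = 46*4^i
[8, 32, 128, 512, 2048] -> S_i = 8*4^i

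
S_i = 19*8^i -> [19, 152, 1216, 9728, 77824]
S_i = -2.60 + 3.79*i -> [-2.6, 1.19, 4.98, 8.77, 12.56]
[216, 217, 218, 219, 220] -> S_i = 216 + 1*i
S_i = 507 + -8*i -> [507, 499, 491, 483, 475]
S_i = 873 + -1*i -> [873, 872, 871, 870, 869]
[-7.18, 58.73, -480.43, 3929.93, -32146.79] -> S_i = -7.18*(-8.18)^i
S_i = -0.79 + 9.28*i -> [-0.79, 8.49, 17.77, 27.05, 36.33]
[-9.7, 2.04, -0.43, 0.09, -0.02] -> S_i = -9.70*(-0.21)^i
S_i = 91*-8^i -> [91, -728, 5824, -46592, 372736]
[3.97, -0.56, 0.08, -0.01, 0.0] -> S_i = 3.97*(-0.14)^i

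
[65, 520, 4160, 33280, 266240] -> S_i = 65*8^i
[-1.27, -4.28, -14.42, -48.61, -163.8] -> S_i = -1.27*3.37^i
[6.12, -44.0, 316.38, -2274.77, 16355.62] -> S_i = 6.12*(-7.19)^i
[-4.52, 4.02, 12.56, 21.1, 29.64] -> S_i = -4.52 + 8.54*i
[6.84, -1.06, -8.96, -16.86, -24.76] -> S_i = 6.84 + -7.90*i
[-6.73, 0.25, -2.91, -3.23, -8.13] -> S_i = Random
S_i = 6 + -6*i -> [6, 0, -6, -12, -18]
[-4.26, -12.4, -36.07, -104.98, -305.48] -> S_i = -4.26*2.91^i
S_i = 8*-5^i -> [8, -40, 200, -1000, 5000]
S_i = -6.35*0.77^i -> [-6.35, -4.89, -3.76, -2.9, -2.23]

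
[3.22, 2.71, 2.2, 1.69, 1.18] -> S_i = 3.22 + -0.51*i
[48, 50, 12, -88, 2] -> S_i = Random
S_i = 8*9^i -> [8, 72, 648, 5832, 52488]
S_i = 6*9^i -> [6, 54, 486, 4374, 39366]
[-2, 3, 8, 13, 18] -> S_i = -2 + 5*i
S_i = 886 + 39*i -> [886, 925, 964, 1003, 1042]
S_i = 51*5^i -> [51, 255, 1275, 6375, 31875]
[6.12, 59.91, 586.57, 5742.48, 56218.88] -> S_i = 6.12*9.79^i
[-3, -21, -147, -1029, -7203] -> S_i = -3*7^i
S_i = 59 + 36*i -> [59, 95, 131, 167, 203]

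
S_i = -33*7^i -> [-33, -231, -1617, -11319, -79233]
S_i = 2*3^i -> [2, 6, 18, 54, 162]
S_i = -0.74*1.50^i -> [-0.74, -1.11, -1.66, -2.5, -3.75]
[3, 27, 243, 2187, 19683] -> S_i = 3*9^i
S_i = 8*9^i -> [8, 72, 648, 5832, 52488]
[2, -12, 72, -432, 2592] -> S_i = 2*-6^i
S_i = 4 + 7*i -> [4, 11, 18, 25, 32]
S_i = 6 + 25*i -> [6, 31, 56, 81, 106]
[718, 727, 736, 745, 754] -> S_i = 718 + 9*i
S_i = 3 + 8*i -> [3, 11, 19, 27, 35]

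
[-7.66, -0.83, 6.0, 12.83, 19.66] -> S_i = -7.66 + 6.83*i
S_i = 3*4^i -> [3, 12, 48, 192, 768]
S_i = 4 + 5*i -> [4, 9, 14, 19, 24]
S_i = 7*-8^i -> [7, -56, 448, -3584, 28672]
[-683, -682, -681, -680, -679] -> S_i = -683 + 1*i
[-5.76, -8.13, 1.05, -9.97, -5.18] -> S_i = Random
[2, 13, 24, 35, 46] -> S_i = 2 + 11*i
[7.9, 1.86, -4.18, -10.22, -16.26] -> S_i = 7.90 + -6.04*i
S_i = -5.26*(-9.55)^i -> [-5.26, 50.23, -479.73, 4581.38, -43752.13]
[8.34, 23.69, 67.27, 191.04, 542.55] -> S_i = 8.34*2.84^i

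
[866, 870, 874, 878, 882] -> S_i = 866 + 4*i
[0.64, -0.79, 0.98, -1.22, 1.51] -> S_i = 0.64*(-1.24)^i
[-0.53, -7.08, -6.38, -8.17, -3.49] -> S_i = Random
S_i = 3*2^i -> [3, 6, 12, 24, 48]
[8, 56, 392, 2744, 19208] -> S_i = 8*7^i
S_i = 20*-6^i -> [20, -120, 720, -4320, 25920]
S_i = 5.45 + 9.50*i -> [5.45, 14.95, 24.45, 33.95, 43.45]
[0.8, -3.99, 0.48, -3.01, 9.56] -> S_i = Random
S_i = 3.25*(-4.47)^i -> [3.25, -14.53, 64.94, -290.27, 1297.52]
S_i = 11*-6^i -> [11, -66, 396, -2376, 14256]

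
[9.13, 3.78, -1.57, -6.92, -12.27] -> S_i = 9.13 + -5.35*i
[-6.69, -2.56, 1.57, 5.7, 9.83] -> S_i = -6.69 + 4.13*i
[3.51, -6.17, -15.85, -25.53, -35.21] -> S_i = 3.51 + -9.68*i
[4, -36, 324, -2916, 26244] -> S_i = 4*-9^i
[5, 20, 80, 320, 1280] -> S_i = 5*4^i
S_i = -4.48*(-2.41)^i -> [-4.48, 10.8, -26.02, 62.71, -151.13]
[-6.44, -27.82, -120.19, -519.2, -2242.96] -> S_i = -6.44*4.32^i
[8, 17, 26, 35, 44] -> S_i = 8 + 9*i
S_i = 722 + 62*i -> [722, 784, 846, 908, 970]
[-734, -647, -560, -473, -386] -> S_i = -734 + 87*i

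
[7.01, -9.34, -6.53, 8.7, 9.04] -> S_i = Random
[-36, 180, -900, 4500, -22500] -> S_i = -36*-5^i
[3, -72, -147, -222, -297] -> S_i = 3 + -75*i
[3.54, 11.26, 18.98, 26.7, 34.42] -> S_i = 3.54 + 7.72*i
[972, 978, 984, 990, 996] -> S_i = 972 + 6*i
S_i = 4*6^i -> [4, 24, 144, 864, 5184]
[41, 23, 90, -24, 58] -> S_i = Random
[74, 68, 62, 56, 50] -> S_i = 74 + -6*i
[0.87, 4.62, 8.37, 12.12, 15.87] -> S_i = 0.87 + 3.75*i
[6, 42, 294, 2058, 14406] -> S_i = 6*7^i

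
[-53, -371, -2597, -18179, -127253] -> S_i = -53*7^i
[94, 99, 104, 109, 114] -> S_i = 94 + 5*i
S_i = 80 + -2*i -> [80, 78, 76, 74, 72]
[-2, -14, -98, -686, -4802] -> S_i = -2*7^i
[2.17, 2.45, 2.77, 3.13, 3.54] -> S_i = 2.17*1.13^i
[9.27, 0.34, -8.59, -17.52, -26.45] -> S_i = 9.27 + -8.93*i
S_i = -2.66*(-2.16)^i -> [-2.66, 5.75, -12.41, 26.81, -57.9]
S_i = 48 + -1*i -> [48, 47, 46, 45, 44]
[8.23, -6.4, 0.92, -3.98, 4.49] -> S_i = Random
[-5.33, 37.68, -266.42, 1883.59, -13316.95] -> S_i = -5.33*(-7.07)^i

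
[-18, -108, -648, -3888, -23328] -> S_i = -18*6^i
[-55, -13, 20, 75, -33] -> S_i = Random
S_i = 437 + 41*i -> [437, 478, 519, 560, 601]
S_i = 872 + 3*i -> [872, 875, 878, 881, 884]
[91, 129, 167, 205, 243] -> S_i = 91 + 38*i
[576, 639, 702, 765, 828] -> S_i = 576 + 63*i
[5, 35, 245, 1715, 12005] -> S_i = 5*7^i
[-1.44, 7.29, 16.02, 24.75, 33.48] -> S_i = -1.44 + 8.73*i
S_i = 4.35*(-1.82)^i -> [4.35, -7.92, 14.41, -26.22, 47.73]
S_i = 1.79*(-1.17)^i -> [1.79, -2.09, 2.45, -2.87, 3.35]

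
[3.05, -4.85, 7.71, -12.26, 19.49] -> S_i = 3.05*(-1.59)^i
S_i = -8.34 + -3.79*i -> [-8.34, -12.13, -15.92, -19.71, -23.5]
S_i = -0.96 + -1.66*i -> [-0.96, -2.62, -4.28, -5.94, -7.6]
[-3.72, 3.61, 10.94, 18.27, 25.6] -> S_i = -3.72 + 7.33*i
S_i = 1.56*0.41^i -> [1.56, 0.64, 0.26, 0.11, 0.04]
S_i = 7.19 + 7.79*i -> [7.19, 14.98, 22.77, 30.56, 38.35]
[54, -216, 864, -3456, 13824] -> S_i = 54*-4^i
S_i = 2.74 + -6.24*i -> [2.74, -3.5, -9.74, -15.98, -22.22]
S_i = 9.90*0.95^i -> [9.9, 9.4, 8.93, 8.49, 8.06]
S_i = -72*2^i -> [-72, -144, -288, -576, -1152]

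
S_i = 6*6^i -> [6, 36, 216, 1296, 7776]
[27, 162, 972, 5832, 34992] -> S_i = 27*6^i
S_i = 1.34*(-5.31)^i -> [1.34, -7.12, 37.78, -200.63, 1065.33]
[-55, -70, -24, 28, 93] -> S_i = Random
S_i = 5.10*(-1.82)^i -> [5.1, -9.28, 16.89, -30.75, 55.96]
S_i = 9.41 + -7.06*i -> [9.41, 2.35, -4.71, -11.77, -18.83]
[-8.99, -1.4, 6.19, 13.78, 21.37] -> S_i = -8.99 + 7.59*i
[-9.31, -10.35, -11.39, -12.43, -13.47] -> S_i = -9.31 + -1.04*i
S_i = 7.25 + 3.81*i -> [7.25, 11.06, 14.87, 18.68, 22.49]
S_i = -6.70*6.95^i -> [-6.7, -46.57, -323.63, -2249.21, -15631.98]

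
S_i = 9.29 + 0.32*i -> [9.29, 9.61, 9.93, 10.25, 10.57]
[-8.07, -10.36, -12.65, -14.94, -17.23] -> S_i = -8.07 + -2.29*i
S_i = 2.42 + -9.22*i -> [2.42, -6.8, -16.02, -25.24, -34.46]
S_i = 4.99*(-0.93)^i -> [4.99, -4.64, 4.32, -4.01, 3.73]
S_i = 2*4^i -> [2, 8, 32, 128, 512]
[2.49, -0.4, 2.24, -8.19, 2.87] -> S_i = Random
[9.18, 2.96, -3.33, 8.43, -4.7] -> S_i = Random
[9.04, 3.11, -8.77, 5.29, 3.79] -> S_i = Random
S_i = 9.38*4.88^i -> [9.38, 45.77, 223.38, 1090.09, 5319.64]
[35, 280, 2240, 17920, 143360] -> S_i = 35*8^i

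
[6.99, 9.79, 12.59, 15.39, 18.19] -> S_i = 6.99 + 2.80*i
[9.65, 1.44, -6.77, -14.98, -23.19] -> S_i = 9.65 + -8.21*i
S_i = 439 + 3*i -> [439, 442, 445, 448, 451]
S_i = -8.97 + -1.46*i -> [-8.97, -10.43, -11.89, -13.35, -14.81]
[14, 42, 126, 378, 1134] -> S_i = 14*3^i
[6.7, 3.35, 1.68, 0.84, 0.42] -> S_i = 6.70*0.50^i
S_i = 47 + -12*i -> [47, 35, 23, 11, -1]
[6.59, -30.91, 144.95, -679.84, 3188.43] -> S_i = 6.59*(-4.69)^i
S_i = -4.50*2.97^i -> [-4.5, -13.36, -39.69, -117.89, -350.14]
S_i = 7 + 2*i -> [7, 9, 11, 13, 15]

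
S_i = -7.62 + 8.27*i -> [-7.62, 0.65, 8.92, 17.19, 25.46]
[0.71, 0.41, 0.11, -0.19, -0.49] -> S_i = 0.71 + -0.30*i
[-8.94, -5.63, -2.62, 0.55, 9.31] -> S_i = Random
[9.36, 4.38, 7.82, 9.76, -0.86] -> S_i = Random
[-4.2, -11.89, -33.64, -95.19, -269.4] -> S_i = -4.20*2.83^i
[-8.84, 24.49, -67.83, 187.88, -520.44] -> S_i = -8.84*(-2.77)^i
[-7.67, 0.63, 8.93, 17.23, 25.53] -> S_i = -7.67 + 8.30*i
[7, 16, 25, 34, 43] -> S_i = 7 + 9*i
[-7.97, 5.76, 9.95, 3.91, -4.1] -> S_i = Random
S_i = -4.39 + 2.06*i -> [-4.39, -2.33, -0.27, 1.79, 3.85]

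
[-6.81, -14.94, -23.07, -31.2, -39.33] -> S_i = -6.81 + -8.13*i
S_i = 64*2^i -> [64, 128, 256, 512, 1024]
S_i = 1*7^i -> [1, 7, 49, 343, 2401]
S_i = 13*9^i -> [13, 117, 1053, 9477, 85293]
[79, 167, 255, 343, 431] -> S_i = 79 + 88*i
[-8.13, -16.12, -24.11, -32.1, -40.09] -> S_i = -8.13 + -7.99*i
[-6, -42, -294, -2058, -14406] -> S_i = -6*7^i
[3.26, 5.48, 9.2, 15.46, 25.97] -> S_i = 3.26*1.68^i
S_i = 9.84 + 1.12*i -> [9.84, 10.96, 12.08, 13.2, 14.32]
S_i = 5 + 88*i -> [5, 93, 181, 269, 357]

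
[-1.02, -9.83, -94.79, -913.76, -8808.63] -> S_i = -1.02*9.64^i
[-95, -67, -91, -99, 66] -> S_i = Random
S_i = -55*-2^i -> [-55, 110, -220, 440, -880]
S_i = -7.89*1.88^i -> [-7.89, -14.83, -27.89, -52.43, -98.56]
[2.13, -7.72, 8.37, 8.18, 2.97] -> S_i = Random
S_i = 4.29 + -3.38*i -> [4.29, 0.91, -2.47, -5.85, -9.23]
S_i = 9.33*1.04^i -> [9.33, 9.7, 10.09, 10.49, 10.91]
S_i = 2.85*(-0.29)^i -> [2.85, -0.83, 0.24, -0.07, 0.02]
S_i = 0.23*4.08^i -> [0.23, 0.94, 3.83, 15.62, 63.73]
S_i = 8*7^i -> [8, 56, 392, 2744, 19208]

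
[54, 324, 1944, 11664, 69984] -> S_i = 54*6^i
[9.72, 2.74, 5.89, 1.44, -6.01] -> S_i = Random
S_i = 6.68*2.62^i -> [6.68, 17.5, 45.85, 120.14, 314.76]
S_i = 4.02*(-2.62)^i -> [4.02, -10.53, 27.59, -72.3, 189.42]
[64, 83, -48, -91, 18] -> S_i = Random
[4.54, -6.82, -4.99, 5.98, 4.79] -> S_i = Random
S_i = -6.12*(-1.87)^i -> [-6.12, 11.44, -21.4, 40.02, -74.84]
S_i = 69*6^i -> [69, 414, 2484, 14904, 89424]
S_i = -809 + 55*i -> [-809, -754, -699, -644, -589]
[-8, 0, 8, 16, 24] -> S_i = -8 + 8*i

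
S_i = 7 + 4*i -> [7, 11, 15, 19, 23]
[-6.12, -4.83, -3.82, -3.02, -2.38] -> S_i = -6.12*0.79^i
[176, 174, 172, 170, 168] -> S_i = 176 + -2*i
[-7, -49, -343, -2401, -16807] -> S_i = -7*7^i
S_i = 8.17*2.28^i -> [8.17, 18.63, 42.47, 96.83, 220.78]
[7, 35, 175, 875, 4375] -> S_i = 7*5^i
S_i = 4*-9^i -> [4, -36, 324, -2916, 26244]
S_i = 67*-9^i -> [67, -603, 5427, -48843, 439587]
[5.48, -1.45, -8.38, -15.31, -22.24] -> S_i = 5.48 + -6.93*i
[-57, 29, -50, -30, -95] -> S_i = Random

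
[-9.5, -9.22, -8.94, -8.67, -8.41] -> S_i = -9.50*0.97^i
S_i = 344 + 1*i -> [344, 345, 346, 347, 348]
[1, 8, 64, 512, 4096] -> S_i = 1*8^i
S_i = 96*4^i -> [96, 384, 1536, 6144, 24576]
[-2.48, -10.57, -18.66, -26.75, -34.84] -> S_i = -2.48 + -8.09*i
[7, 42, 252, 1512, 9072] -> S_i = 7*6^i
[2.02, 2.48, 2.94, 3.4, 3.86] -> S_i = 2.02 + 0.46*i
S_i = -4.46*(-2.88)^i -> [-4.46, 12.84, -36.99, 106.54, -306.83]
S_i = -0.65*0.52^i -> [-0.65, -0.34, -0.18, -0.09, -0.05]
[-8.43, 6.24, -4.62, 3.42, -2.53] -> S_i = -8.43*(-0.74)^i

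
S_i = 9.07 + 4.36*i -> [9.07, 13.43, 17.79, 22.15, 26.51]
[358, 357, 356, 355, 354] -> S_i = 358 + -1*i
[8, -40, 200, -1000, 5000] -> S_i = 8*-5^i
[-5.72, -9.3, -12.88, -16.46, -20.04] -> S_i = -5.72 + -3.58*i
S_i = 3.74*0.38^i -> [3.74, 1.42, 0.54, 0.21, 0.08]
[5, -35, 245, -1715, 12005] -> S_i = 5*-7^i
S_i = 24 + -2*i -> [24, 22, 20, 18, 16]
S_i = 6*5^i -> [6, 30, 150, 750, 3750]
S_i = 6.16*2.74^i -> [6.16, 16.88, 46.25, 126.72, 347.2]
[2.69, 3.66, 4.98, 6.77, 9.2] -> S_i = 2.69*1.36^i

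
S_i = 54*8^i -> [54, 432, 3456, 27648, 221184]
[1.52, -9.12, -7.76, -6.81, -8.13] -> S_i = Random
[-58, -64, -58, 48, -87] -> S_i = Random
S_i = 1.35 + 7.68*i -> [1.35, 9.03, 16.71, 24.39, 32.07]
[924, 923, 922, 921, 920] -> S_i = 924 + -1*i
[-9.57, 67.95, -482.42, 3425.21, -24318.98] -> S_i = -9.57*(-7.10)^i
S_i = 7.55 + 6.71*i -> [7.55, 14.26, 20.97, 27.68, 34.39]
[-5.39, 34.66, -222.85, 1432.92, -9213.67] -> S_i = -5.39*(-6.43)^i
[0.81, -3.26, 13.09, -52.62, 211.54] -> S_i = 0.81*(-4.02)^i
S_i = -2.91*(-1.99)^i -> [-2.91, 5.79, -11.52, 22.93, -45.64]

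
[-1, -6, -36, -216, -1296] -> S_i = -1*6^i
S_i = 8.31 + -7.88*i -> [8.31, 0.43, -7.45, -15.33, -23.21]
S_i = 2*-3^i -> [2, -6, 18, -54, 162]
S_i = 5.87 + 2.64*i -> [5.87, 8.51, 11.15, 13.79, 16.43]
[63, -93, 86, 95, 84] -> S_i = Random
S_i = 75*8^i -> [75, 600, 4800, 38400, 307200]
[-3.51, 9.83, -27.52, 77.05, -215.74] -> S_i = -3.51*(-2.80)^i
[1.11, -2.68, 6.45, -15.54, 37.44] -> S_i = 1.11*(-2.41)^i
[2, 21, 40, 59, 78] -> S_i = 2 + 19*i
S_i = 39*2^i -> [39, 78, 156, 312, 624]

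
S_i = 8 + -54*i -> [8, -46, -100, -154, -208]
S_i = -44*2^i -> [-44, -88, -176, -352, -704]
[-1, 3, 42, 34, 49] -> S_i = Random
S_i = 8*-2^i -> [8, -16, 32, -64, 128]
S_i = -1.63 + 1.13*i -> [-1.63, -0.5, 0.63, 1.76, 2.89]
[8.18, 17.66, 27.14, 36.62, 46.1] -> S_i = 8.18 + 9.48*i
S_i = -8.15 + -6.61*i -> [-8.15, -14.76, -21.37, -27.98, -34.59]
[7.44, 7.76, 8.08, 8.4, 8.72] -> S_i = 7.44 + 0.32*i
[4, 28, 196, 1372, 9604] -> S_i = 4*7^i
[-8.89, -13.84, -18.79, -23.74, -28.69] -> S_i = -8.89 + -4.95*i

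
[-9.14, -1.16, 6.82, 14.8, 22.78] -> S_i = -9.14 + 7.98*i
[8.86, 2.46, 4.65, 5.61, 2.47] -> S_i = Random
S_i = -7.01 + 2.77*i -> [-7.01, -4.24, -1.47, 1.3, 4.07]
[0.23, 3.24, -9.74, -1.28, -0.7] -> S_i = Random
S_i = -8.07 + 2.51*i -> [-8.07, -5.56, -3.05, -0.54, 1.97]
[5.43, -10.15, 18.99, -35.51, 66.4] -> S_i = 5.43*(-1.87)^i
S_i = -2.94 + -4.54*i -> [-2.94, -7.48, -12.02, -16.56, -21.1]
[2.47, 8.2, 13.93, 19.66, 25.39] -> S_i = 2.47 + 5.73*i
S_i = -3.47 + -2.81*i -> [-3.47, -6.28, -9.09, -11.9, -14.71]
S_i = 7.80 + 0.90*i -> [7.8, 8.7, 9.6, 10.5, 11.4]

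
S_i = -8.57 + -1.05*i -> [-8.57, -9.62, -10.67, -11.72, -12.77]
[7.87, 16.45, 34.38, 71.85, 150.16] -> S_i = 7.87*2.09^i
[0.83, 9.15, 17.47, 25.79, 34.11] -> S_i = 0.83 + 8.32*i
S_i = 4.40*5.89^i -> [4.4, 25.92, 152.65, 899.08, 5295.58]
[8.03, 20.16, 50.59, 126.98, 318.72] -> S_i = 8.03*2.51^i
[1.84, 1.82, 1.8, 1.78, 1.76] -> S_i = 1.84 + -0.02*i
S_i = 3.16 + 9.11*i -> [3.16, 12.27, 21.38, 30.49, 39.6]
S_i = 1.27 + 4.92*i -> [1.27, 6.19, 11.11, 16.03, 20.95]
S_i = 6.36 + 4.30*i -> [6.36, 10.66, 14.96, 19.26, 23.56]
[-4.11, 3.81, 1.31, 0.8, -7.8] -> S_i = Random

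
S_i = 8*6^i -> [8, 48, 288, 1728, 10368]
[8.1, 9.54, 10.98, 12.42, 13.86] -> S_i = 8.10 + 1.44*i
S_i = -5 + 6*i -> [-5, 1, 7, 13, 19]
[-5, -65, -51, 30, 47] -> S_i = Random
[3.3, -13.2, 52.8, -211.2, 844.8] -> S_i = 3.30*(-4.00)^i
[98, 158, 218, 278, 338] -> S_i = 98 + 60*i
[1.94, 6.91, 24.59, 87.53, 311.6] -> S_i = 1.94*3.56^i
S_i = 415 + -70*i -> [415, 345, 275, 205, 135]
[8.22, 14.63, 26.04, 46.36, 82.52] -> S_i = 8.22*1.78^i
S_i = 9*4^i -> [9, 36, 144, 576, 2304]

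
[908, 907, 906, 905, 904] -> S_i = 908 + -1*i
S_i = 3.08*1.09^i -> [3.08, 3.36, 3.66, 3.99, 4.35]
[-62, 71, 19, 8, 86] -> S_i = Random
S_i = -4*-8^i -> [-4, 32, -256, 2048, -16384]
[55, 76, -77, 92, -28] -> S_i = Random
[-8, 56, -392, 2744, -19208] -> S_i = -8*-7^i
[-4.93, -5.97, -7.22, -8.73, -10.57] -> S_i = -4.93*1.21^i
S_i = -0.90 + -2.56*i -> [-0.9, -3.46, -6.02, -8.58, -11.14]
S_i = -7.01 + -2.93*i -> [-7.01, -9.94, -12.87, -15.8, -18.73]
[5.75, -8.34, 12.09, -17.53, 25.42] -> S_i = 5.75*(-1.45)^i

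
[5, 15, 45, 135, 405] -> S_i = 5*3^i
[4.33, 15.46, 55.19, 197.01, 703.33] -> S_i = 4.33*3.57^i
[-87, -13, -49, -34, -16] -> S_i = Random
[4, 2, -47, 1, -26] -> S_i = Random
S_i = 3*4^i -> [3, 12, 48, 192, 768]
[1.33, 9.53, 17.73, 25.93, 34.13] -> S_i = 1.33 + 8.20*i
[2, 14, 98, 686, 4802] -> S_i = 2*7^i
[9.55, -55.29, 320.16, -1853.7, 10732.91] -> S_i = 9.55*(-5.79)^i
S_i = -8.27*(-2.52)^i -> [-8.27, 20.84, -52.52, 132.34, -333.51]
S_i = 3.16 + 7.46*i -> [3.16, 10.62, 18.08, 25.54, 33.0]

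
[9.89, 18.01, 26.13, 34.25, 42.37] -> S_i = 9.89 + 8.12*i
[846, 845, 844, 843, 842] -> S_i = 846 + -1*i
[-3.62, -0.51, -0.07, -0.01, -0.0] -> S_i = -3.62*0.14^i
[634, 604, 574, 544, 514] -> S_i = 634 + -30*i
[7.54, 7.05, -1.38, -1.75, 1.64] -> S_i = Random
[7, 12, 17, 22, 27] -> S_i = 7 + 5*i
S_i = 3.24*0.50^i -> [3.24, 1.62, 0.81, 0.4, 0.2]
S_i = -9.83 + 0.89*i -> [-9.83, -8.94, -8.05, -7.16, -6.27]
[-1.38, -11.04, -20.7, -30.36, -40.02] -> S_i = -1.38 + -9.66*i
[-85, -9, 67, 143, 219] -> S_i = -85 + 76*i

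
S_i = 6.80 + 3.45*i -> [6.8, 10.25, 13.7, 17.15, 20.6]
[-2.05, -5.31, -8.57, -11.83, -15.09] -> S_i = -2.05 + -3.26*i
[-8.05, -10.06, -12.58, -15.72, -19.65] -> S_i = -8.05*1.25^i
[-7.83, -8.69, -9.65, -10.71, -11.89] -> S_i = -7.83*1.11^i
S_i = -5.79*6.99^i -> [-5.79, -40.47, -282.9, -1977.47, -13822.52]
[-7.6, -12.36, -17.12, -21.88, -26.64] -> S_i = -7.60 + -4.76*i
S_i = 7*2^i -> [7, 14, 28, 56, 112]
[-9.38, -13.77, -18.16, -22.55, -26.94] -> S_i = -9.38 + -4.39*i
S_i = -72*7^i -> [-72, -504, -3528, -24696, -172872]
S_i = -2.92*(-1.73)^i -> [-2.92, 5.05, -8.74, 15.12, -26.16]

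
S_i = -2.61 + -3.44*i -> [-2.61, -6.05, -9.49, -12.93, -16.37]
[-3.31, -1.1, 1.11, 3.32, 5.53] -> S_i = -3.31 + 2.21*i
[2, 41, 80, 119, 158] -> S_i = 2 + 39*i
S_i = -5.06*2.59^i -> [-5.06, -13.11, -33.94, -87.91, -227.69]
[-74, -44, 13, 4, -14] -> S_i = Random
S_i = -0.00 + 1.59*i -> [0.0, 1.59, 3.18, 4.77, 6.36]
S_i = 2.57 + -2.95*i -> [2.57, -0.38, -3.33, -6.28, -9.23]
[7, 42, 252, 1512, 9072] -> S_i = 7*6^i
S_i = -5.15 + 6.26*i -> [-5.15, 1.11, 7.37, 13.63, 19.89]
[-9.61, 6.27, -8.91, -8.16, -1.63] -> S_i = Random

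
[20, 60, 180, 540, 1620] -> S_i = 20*3^i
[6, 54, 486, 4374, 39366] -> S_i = 6*9^i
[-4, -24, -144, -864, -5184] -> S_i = -4*6^i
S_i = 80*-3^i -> [80, -240, 720, -2160, 6480]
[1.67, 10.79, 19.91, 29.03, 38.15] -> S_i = 1.67 + 9.12*i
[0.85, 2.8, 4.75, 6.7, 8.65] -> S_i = 0.85 + 1.95*i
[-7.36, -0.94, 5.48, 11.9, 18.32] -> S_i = -7.36 + 6.42*i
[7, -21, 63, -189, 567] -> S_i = 7*-3^i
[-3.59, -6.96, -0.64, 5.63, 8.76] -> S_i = Random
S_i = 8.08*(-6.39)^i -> [8.08, -51.63, 329.92, -2108.21, 13471.46]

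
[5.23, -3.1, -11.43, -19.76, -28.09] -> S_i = 5.23 + -8.33*i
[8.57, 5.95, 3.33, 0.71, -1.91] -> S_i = 8.57 + -2.62*i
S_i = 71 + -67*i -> [71, 4, -63, -130, -197]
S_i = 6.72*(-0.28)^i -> [6.72, -1.88, 0.53, -0.15, 0.04]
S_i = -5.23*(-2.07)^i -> [-5.23, 10.83, -22.41, 46.39, -96.02]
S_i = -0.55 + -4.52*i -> [-0.55, -5.07, -9.59, -14.11, -18.63]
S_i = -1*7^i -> [-1, -7, -49, -343, -2401]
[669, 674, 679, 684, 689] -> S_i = 669 + 5*i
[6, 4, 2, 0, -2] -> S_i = 6 + -2*i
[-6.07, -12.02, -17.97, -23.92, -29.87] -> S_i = -6.07 + -5.95*i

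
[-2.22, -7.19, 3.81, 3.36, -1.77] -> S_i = Random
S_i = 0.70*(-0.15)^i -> [0.7, -0.1, 0.02, -0.0, 0.0]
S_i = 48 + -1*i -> [48, 47, 46, 45, 44]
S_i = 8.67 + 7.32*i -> [8.67, 15.99, 23.31, 30.63, 37.95]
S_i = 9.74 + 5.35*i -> [9.74, 15.09, 20.44, 25.79, 31.14]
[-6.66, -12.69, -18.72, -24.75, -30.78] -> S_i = -6.66 + -6.03*i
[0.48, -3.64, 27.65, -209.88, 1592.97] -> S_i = 0.48*(-7.59)^i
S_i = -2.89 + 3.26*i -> [-2.89, 0.37, 3.63, 6.89, 10.15]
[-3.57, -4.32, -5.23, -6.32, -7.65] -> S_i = -3.57*1.21^i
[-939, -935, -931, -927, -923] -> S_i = -939 + 4*i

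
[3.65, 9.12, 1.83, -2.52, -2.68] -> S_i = Random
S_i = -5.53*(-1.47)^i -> [-5.53, 8.13, -11.95, 17.57, -25.82]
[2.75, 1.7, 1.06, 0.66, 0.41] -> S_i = 2.75*0.62^i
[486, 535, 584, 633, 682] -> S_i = 486 + 49*i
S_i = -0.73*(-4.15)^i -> [-0.73, 3.03, -12.57, 52.18, -216.53]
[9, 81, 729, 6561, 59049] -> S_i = 9*9^i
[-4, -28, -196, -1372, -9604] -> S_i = -4*7^i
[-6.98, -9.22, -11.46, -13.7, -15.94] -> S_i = -6.98 + -2.24*i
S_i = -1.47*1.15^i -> [-1.47, -1.69, -1.94, -2.24, -2.57]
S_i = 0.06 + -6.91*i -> [0.06, -6.85, -13.76, -20.67, -27.58]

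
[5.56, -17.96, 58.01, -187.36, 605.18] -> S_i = 5.56*(-3.23)^i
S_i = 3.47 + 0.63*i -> [3.47, 4.1, 4.73, 5.36, 5.99]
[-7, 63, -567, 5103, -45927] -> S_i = -7*-9^i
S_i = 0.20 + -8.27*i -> [0.2, -8.07, -16.34, -24.61, -32.88]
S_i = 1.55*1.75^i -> [1.55, 2.71, 4.75, 8.31, 14.54]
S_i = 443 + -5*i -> [443, 438, 433, 428, 423]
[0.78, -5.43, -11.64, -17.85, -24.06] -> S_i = 0.78 + -6.21*i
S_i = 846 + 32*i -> [846, 878, 910, 942, 974]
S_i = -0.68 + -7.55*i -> [-0.68, -8.23, -15.78, -23.33, -30.88]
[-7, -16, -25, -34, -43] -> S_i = -7 + -9*i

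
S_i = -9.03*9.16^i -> [-9.03, -82.71, -757.67, -6940.23, -63572.55]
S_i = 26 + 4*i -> [26, 30, 34, 38, 42]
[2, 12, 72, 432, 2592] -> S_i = 2*6^i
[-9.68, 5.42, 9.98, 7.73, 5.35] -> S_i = Random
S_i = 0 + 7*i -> [0, 7, 14, 21, 28]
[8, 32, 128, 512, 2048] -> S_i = 8*4^i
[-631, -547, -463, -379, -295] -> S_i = -631 + 84*i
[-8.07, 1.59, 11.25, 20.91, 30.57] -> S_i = -8.07 + 9.66*i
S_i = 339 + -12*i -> [339, 327, 315, 303, 291]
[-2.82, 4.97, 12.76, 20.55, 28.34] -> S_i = -2.82 + 7.79*i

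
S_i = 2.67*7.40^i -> [2.67, 19.76, 146.21, 1081.95, 8006.42]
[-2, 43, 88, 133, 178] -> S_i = -2 + 45*i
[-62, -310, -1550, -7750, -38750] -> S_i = -62*5^i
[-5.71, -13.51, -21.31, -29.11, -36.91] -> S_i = -5.71 + -7.80*i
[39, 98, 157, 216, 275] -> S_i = 39 + 59*i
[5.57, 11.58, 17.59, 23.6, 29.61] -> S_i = 5.57 + 6.01*i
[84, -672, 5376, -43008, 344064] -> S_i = 84*-8^i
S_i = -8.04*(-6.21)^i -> [-8.04, 49.93, -310.06, 1925.44, -11957.01]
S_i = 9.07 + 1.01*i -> [9.07, 10.08, 11.09, 12.1, 13.11]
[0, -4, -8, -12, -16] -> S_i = 0 + -4*i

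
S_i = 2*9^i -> [2, 18, 162, 1458, 13122]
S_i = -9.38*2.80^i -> [-9.38, -26.26, -73.54, -205.91, -576.55]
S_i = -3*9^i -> [-3, -27, -243, -2187, -19683]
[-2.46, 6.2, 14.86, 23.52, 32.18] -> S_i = -2.46 + 8.66*i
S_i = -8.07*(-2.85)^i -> [-8.07, 23.0, -65.55, 186.81, -532.42]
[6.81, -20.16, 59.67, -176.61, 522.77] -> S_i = 6.81*(-2.96)^i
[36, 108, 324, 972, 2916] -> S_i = 36*3^i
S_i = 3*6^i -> [3, 18, 108, 648, 3888]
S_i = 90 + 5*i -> [90, 95, 100, 105, 110]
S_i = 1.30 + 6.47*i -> [1.3, 7.77, 14.24, 20.71, 27.18]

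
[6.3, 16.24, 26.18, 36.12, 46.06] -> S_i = 6.30 + 9.94*i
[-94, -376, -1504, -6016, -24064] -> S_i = -94*4^i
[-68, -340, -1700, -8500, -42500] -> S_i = -68*5^i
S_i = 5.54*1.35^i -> [5.54, 7.48, 10.1, 13.63, 18.4]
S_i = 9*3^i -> [9, 27, 81, 243, 729]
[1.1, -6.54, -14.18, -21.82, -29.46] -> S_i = 1.10 + -7.64*i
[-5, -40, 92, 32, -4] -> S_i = Random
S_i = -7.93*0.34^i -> [-7.93, -2.7, -0.92, -0.31, -0.11]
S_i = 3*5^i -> [3, 15, 75, 375, 1875]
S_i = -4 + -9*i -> [-4, -13, -22, -31, -40]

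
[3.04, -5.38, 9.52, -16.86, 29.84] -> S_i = 3.04*(-1.77)^i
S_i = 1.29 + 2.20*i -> [1.29, 3.49, 5.69, 7.89, 10.09]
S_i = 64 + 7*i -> [64, 71, 78, 85, 92]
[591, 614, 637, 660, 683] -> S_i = 591 + 23*i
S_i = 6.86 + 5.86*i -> [6.86, 12.72, 18.58, 24.44, 30.3]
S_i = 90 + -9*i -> [90, 81, 72, 63, 54]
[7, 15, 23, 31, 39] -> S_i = 7 + 8*i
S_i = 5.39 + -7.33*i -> [5.39, -1.94, -9.27, -16.6, -23.93]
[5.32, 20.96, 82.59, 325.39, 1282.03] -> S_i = 5.32*3.94^i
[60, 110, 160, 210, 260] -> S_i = 60 + 50*i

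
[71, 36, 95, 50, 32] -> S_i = Random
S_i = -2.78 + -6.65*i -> [-2.78, -9.43, -16.08, -22.73, -29.38]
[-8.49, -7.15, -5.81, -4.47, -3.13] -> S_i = -8.49 + 1.34*i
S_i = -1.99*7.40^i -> [-1.99, -14.73, -108.97, -806.4, -5967.33]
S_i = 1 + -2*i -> [1, -1, -3, -5, -7]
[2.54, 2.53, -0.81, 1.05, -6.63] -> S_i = Random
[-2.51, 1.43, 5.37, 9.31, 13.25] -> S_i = -2.51 + 3.94*i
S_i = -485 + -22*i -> [-485, -507, -529, -551, -573]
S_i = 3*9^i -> [3, 27, 243, 2187, 19683]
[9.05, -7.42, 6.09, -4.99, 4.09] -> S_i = 9.05*(-0.82)^i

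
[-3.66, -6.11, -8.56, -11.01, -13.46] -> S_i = -3.66 + -2.45*i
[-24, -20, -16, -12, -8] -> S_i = -24 + 4*i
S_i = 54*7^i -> [54, 378, 2646, 18522, 129654]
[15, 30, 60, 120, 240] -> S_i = 15*2^i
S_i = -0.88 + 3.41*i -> [-0.88, 2.53, 5.94, 9.35, 12.76]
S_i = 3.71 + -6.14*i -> [3.71, -2.43, -8.57, -14.71, -20.85]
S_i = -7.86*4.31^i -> [-7.86, -33.88, -146.01, -629.3, -2712.26]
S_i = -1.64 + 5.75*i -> [-1.64, 4.11, 9.86, 15.61, 21.36]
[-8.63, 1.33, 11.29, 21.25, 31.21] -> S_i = -8.63 + 9.96*i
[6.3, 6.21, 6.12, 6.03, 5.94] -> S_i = 6.30 + -0.09*i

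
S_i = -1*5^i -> [-1, -5, -25, -125, -625]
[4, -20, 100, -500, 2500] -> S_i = 4*-5^i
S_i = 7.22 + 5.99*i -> [7.22, 13.21, 19.2, 25.19, 31.18]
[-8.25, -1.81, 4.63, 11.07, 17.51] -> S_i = -8.25 + 6.44*i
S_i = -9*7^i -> [-9, -63, -441, -3087, -21609]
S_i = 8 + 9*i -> [8, 17, 26, 35, 44]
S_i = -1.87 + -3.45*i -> [-1.87, -5.32, -8.77, -12.22, -15.67]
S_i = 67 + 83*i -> [67, 150, 233, 316, 399]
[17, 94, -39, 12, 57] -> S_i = Random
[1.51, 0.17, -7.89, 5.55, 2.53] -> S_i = Random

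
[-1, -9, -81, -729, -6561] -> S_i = -1*9^i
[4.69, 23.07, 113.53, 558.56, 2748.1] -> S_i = 4.69*4.92^i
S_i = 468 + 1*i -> [468, 469, 470, 471, 472]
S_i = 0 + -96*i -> [0, -96, -192, -288, -384]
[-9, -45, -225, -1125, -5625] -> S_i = -9*5^i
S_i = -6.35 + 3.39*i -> [-6.35, -2.96, 0.43, 3.82, 7.21]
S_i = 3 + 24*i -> [3, 27, 51, 75, 99]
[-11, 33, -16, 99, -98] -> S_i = Random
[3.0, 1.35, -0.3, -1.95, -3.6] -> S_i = 3.00 + -1.65*i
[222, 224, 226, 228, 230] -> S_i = 222 + 2*i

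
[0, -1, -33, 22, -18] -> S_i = Random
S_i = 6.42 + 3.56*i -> [6.42, 9.98, 13.54, 17.1, 20.66]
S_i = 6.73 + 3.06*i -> [6.73, 9.79, 12.85, 15.91, 18.97]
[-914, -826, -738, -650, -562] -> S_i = -914 + 88*i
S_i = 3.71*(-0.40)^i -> [3.71, -1.48, 0.59, -0.24, 0.09]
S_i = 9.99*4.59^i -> [9.99, 45.85, 210.47, 966.06, 4434.21]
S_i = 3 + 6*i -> [3, 9, 15, 21, 27]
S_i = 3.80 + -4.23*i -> [3.8, -0.43, -4.66, -8.89, -13.12]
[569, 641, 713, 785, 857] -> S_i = 569 + 72*i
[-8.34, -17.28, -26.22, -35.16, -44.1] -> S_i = -8.34 + -8.94*i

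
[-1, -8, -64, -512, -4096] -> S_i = -1*8^i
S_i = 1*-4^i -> [1, -4, 16, -64, 256]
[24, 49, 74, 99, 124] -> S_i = 24 + 25*i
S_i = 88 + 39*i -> [88, 127, 166, 205, 244]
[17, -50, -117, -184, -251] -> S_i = 17 + -67*i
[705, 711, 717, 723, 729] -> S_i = 705 + 6*i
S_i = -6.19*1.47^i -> [-6.19, -9.1, -13.38, -19.66, -28.9]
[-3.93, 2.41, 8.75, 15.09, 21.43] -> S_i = -3.93 + 6.34*i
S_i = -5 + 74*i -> [-5, 69, 143, 217, 291]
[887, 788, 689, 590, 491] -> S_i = 887 + -99*i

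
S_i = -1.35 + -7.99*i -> [-1.35, -9.34, -17.33, -25.32, -33.31]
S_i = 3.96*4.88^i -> [3.96, 19.32, 94.31, 460.21, 2245.82]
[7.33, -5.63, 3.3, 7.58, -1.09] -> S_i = Random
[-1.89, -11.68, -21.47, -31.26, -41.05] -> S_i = -1.89 + -9.79*i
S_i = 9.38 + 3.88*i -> [9.38, 13.26, 17.14, 21.02, 24.9]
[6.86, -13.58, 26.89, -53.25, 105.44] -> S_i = 6.86*(-1.98)^i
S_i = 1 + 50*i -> [1, 51, 101, 151, 201]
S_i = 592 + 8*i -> [592, 600, 608, 616, 624]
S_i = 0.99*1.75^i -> [0.99, 1.73, 3.03, 5.31, 9.29]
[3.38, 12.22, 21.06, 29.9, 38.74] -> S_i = 3.38 + 8.84*i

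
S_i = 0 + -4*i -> [0, -4, -8, -12, -16]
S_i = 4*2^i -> [4, 8, 16, 32, 64]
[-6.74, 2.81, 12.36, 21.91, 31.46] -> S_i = -6.74 + 9.55*i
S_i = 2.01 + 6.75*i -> [2.01, 8.76, 15.51, 22.26, 29.01]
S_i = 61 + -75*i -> [61, -14, -89, -164, -239]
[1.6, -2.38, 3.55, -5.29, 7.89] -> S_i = 1.60*(-1.49)^i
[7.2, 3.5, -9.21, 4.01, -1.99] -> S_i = Random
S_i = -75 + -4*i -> [-75, -79, -83, -87, -91]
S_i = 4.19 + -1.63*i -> [4.19, 2.56, 0.93, -0.7, -2.33]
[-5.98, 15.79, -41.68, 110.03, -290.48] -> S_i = -5.98*(-2.64)^i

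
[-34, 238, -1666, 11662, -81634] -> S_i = -34*-7^i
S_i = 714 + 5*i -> [714, 719, 724, 729, 734]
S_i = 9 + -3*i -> [9, 6, 3, 0, -3]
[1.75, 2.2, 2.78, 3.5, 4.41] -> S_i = 1.75*1.26^i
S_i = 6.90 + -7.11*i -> [6.9, -0.21, -7.32, -14.43, -21.54]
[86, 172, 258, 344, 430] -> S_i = 86 + 86*i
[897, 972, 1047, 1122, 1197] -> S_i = 897 + 75*i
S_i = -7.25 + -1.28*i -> [-7.25, -8.53, -9.81, -11.09, -12.37]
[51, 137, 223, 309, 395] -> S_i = 51 + 86*i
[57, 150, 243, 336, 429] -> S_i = 57 + 93*i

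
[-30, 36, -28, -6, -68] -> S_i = Random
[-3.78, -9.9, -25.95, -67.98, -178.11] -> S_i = -3.78*2.62^i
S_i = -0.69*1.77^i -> [-0.69, -1.22, -2.16, -3.83, -6.77]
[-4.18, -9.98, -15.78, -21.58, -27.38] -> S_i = -4.18 + -5.80*i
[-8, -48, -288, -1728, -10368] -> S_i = -8*6^i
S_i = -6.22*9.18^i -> [-6.22, -57.1, -524.17, -4811.92, -44173.43]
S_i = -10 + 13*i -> [-10, 3, 16, 29, 42]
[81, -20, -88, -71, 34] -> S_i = Random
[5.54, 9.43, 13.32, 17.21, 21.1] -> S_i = 5.54 + 3.89*i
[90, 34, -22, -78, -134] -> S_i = 90 + -56*i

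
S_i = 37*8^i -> [37, 296, 2368, 18944, 151552]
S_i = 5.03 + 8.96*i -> [5.03, 13.99, 22.95, 31.91, 40.87]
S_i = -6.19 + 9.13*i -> [-6.19, 2.94, 12.07, 21.2, 30.33]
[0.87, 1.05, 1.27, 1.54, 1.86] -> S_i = 0.87*1.21^i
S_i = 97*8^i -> [97, 776, 6208, 49664, 397312]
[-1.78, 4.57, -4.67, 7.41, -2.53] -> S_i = Random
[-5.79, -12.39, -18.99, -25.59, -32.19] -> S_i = -5.79 + -6.60*i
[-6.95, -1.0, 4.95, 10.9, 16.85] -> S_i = -6.95 + 5.95*i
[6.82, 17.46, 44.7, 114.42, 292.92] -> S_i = 6.82*2.56^i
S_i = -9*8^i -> [-9, -72, -576, -4608, -36864]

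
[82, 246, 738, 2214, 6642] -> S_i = 82*3^i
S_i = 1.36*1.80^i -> [1.36, 2.45, 4.41, 7.93, 14.28]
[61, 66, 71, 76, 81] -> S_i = 61 + 5*i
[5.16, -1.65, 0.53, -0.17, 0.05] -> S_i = 5.16*(-0.32)^i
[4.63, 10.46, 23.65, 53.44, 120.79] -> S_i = 4.63*2.26^i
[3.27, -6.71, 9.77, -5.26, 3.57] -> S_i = Random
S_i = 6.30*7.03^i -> [6.3, 44.29, 311.35, 2188.8, 15387.28]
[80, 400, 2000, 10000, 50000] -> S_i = 80*5^i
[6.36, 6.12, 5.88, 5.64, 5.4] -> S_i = 6.36 + -0.24*i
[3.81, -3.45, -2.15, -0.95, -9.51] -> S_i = Random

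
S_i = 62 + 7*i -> [62, 69, 76, 83, 90]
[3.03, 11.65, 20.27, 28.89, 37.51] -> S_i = 3.03 + 8.62*i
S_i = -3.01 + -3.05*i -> [-3.01, -6.06, -9.11, -12.16, -15.21]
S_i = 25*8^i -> [25, 200, 1600, 12800, 102400]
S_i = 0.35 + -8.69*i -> [0.35, -8.34, -17.03, -25.72, -34.41]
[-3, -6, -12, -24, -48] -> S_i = -3*2^i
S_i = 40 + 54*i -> [40, 94, 148, 202, 256]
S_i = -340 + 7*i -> [-340, -333, -326, -319, -312]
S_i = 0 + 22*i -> [0, 22, 44, 66, 88]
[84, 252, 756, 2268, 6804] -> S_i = 84*3^i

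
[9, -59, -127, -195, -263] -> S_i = 9 + -68*i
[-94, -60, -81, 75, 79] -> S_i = Random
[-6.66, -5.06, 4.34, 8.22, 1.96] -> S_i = Random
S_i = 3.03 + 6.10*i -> [3.03, 9.13, 15.23, 21.33, 27.43]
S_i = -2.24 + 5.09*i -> [-2.24, 2.85, 7.94, 13.03, 18.12]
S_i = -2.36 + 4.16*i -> [-2.36, 1.8, 5.96, 10.12, 14.28]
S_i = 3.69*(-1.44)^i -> [3.69, -5.31, 7.65, -11.02, 15.87]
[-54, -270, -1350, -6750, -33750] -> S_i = -54*5^i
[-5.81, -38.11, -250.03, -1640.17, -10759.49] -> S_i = -5.81*6.56^i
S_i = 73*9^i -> [73, 657, 5913, 53217, 478953]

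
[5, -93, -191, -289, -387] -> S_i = 5 + -98*i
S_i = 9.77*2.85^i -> [9.77, 27.84, 79.36, 226.17, 644.58]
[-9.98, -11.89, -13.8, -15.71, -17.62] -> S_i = -9.98 + -1.91*i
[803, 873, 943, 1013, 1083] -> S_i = 803 + 70*i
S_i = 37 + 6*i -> [37, 43, 49, 55, 61]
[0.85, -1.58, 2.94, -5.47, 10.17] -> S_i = 0.85*(-1.86)^i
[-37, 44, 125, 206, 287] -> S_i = -37 + 81*i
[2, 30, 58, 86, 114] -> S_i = 2 + 28*i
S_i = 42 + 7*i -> [42, 49, 56, 63, 70]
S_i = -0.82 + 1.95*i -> [-0.82, 1.13, 3.08, 5.03, 6.98]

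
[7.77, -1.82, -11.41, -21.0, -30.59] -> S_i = 7.77 + -9.59*i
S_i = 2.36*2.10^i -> [2.36, 4.96, 10.41, 21.86, 45.9]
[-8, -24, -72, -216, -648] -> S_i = -8*3^i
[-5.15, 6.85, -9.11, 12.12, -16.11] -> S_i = -5.15*(-1.33)^i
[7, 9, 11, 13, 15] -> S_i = 7 + 2*i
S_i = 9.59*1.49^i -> [9.59, 14.29, 21.29, 31.72, 47.27]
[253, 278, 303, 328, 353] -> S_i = 253 + 25*i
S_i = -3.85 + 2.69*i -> [-3.85, -1.16, 1.53, 4.22, 6.91]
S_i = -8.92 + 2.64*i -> [-8.92, -6.28, -3.64, -1.0, 1.64]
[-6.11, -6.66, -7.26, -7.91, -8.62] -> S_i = -6.11*1.09^i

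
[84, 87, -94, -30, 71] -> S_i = Random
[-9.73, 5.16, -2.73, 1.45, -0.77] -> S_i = -9.73*(-0.53)^i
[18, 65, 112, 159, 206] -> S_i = 18 + 47*i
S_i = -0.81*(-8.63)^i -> [-0.81, 6.99, -60.33, 520.62, -4492.91]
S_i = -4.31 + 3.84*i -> [-4.31, -0.47, 3.37, 7.21, 11.05]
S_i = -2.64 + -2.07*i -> [-2.64, -4.71, -6.78, -8.85, -10.92]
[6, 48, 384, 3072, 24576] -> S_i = 6*8^i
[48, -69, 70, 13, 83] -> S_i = Random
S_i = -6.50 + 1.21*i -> [-6.5, -5.29, -4.08, -2.87, -1.66]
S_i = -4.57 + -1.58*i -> [-4.57, -6.15, -7.73, -9.31, -10.89]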